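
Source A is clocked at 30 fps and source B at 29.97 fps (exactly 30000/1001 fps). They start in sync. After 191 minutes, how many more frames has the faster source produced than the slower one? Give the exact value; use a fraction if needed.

343800/1001 frames

191 min = 11460 s.
A emits 30 × 11460 = 343800 frames; B emits 30000/1001 × 11460 = 343800000/1001.
Difference = 343800/1001 frames (≈ 343.4565); B is behind A.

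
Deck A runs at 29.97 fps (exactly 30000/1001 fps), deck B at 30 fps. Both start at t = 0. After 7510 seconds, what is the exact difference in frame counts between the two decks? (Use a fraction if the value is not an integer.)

225300/1001 frames

A emits 30000/1001 × 7510 = 225300000/1001 frames; B emits 30 × 7510 = 225300.
Difference = 225300/1001 frames (≈ 225.0749); B is ahead of A.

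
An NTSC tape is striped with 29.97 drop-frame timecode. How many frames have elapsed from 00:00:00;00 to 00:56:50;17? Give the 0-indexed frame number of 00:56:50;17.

Complete 10-minute blocks: 5, each 17982 frames → 89910.
Remaining 6 whole minutes in the current block: 1800 + 5 × 1798 = 10790 frames.
Within the current minute: 50 × 30 + 17 − 2 = 1515 (labels ;00/;01 skipped at this minute). Total = 89910 + 10790 + 1515 = 102215.

102215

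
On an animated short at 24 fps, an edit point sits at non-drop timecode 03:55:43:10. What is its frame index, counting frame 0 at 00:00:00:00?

Total seconds to the label: (3 × 3600 + 55 × 60 + 43) = 14143.
Frame index = 14143 × 24 + 10 = 339442.

339442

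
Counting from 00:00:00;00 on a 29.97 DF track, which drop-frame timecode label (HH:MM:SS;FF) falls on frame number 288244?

Ten DF minutes hold 17982 frames, so frame 288244 lies in block 16 (frames 287712–305693) with 532 frames into that block.
The block's first minute is 1800 frames and the rest 1798 each; 532 frames reaches minute 0, so 16 × 18 + 0 × 2 = 288 labels have been skipped so far.
Adding those back, label number 288244 + 288 = 288532 at 30 labels/s is 9617 s + 22 f = 2 h 40 min 17 s frame 22, i.e. 02:40:17;22.

02:40:17;22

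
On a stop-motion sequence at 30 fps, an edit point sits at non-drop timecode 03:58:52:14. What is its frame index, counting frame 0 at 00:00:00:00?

429974

Total seconds to the label: (3 × 3600 + 58 × 60 + 52) = 14332.
Frame index = 14332 × 30 + 14 = 429974.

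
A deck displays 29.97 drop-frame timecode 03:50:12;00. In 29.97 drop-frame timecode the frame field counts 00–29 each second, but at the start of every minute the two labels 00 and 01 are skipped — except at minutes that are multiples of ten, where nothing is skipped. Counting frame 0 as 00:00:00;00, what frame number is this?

413946

As if non-drop at 30 labels/s: (3 × 3600 + 50 × 60 + 12) × 30 + 0 = 414360.
Minute boundaries passed: 230; those not divisible by 10: 230 − 23 = 207; dropped labels = 2 × 207 = 414.
Actual frame index = 414360 − 414 = 413946.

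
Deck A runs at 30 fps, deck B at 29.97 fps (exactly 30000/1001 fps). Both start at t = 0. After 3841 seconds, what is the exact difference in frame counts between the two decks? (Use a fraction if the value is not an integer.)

A emits 30 × 3841 = 115230 frames; B emits 30000/1001 × 3841 = 115230000/1001.
Difference = 115230/1001 frames (≈ 115.1149); B is behind A.

115230/1001 frames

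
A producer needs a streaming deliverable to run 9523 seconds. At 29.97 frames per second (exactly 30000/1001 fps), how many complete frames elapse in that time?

Frames = 9523 × 30000/1001 = 285690000/1001 ≈ 285404.5954.
Complete frames: 285404.

285404 frames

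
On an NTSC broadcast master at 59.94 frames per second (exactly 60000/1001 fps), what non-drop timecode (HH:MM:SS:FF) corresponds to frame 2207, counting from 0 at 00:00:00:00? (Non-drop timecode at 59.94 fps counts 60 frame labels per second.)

2207 ÷ 60 = 36 full seconds, remainder 47 frames.
36 s = 0 h 0 min 36 s.
Timecode: 00:00:36:47.

00:00:36:47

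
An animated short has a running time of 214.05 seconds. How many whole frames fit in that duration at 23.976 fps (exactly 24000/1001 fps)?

Frames = 214.05 × 24000/1001 = 5137200/1001 ≈ 5132.0679.
Complete frames: 5132.

5132 frames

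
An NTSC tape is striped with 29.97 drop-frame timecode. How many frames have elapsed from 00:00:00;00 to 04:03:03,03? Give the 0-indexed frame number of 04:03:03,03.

437055

As if non-drop at 30 labels/s: (4 × 3600 + 3 × 60 + 3) × 30 + 3 = 437493.
Minute boundaries passed: 243; those not divisible by 10: 243 − 24 = 219; dropped labels = 2 × 219 = 438.
Actual frame index = 437493 − 438 = 437055.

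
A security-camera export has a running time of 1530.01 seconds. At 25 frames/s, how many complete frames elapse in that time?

38250 frames

Frames = 1530.01 × 25 = 153001/4 ≈ 38250.2500.
Complete frames: 38250.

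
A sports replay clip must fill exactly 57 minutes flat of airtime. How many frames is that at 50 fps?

171000 frames

57 min = 3420 s.
Frames = 3420 × 50 = 171000.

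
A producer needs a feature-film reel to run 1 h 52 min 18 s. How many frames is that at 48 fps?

323424 frames

1 h 52 min 18 s = 6738 s.
Frames = 6738 × 48 = 323424.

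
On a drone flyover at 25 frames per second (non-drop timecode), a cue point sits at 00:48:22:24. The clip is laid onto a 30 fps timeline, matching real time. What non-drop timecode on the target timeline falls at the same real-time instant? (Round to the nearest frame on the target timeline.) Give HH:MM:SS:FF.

00:48:22:29

Source frame index: (0×3600 + 48×60 + 22) × 25 + 24 = 72574.
Real time: 72574 / (25) = 72574/25 s.
Target frame: (72574/25) × (30) = 435444/5 ≈ 87088.800 → 87089.
At 30 labels/s: frame 87089 → 00:48:22:29.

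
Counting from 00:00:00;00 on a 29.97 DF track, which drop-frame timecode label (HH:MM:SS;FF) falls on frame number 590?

Ten DF minutes hold 17982 frames, so frame 590 lies in block 0 (frames 0–17981) with 590 frames into that block.
The block's first minute is 1800 frames and the rest 1798 each; 590 frames reaches minute 0, so 0 × 18 + 0 × 2 = 0 labels have been skipped so far.
Adding those back, label number 590 + 0 = 590 at 30 labels/s is 19 s + 20 f = 0 h 0 min 19 s frame 20, i.e. 00:00:19;20.

00:00:19;20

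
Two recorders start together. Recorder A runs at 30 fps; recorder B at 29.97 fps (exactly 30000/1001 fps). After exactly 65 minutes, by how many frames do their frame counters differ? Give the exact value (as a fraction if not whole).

9000/77 frames

65 min = 3900 s.
A emits 30 × 3900 = 117000 frames; B emits 30000/1001 × 3900 = 9000000/77.
Difference = 9000/77 frames (≈ 116.8831); B is behind A.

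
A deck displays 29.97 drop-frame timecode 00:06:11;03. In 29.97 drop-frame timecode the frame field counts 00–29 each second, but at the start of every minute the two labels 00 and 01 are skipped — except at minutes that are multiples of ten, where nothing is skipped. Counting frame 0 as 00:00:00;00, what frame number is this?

11121

As if non-drop at 30 labels/s: (0 × 3600 + 6 × 60 + 11) × 30 + 3 = 11133.
Minute boundaries passed: 6; those not divisible by 10: 6 − 0 = 6; dropped labels = 2 × 6 = 12.
Actual frame index = 11133 − 12 = 11121.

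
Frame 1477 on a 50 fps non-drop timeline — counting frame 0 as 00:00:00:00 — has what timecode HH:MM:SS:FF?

00:00:29:27

1477 ÷ 50 = 29 full seconds, remainder 27 frames.
29 s = 0 h 0 min 29 s.
Timecode: 00:00:29:27.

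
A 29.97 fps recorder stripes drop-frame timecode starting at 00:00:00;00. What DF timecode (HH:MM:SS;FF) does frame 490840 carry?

Each 10-minute DF block holds 10 × 60 × 30 − 9 × 2 = 17982 frames. 490840 ÷ 17982 → 27 full blocks, remainder 5326.
Within the partial block the first minute is 1800 frames and each further minute 1798, so 2 further minute boundaries passed. Total skipped labels = 18 × 27 + 2 × 2 = 490.
Non-drop label index = 490840 + 490 = 491330; at 30 labels/s that is 04:32:57:20, i.e. DF 04:32:57;20.

04:32:57;20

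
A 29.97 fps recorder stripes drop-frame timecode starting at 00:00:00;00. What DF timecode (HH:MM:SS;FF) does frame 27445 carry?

Ten DF minutes hold 17982 frames, so frame 27445 lies in block 1 (frames 17982–35963) with 9463 frames into that block.
The block's first minute is 1800 frames and the rest 1798 each; 9463 frames reaches minute 5, so 1 × 18 + 5 × 2 = 28 labels have been skipped so far.
Adding those back, label number 27445 + 28 = 27473 at 30 labels/s is 915 s + 23 f = 0 h 15 min 15 s frame 23, i.e. 00:15:15;23.

00:15:15;23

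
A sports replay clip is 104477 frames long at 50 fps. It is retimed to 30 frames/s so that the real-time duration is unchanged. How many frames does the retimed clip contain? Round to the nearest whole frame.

62686 frames

Frames at target rate = 104477 × (30) / (50) = 313431/5 ≈ 62686.200.
Nearest whole frame: 62686.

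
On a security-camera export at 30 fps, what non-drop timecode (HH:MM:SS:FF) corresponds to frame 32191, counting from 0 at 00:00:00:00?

00:17:53:01

32191 ÷ 30 = 1073 full seconds, remainder 1 frame.
1073 s = 0 h 17 min 53 s.
Timecode: 00:17:53:01.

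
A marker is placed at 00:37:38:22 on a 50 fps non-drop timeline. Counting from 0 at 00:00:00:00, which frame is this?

112922

Total seconds to the label: (0 × 3600 + 37 × 60 + 38) = 2258.
Frame index = 2258 × 50 + 22 = 112922.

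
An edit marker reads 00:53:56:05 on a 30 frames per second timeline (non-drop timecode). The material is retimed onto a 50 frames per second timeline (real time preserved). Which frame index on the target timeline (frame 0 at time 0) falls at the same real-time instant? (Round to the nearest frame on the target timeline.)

Source frame index: (0×3600 + 53×60 + 56) × 30 + 5 = 97085.
Real time: 97085 / (30) = 19417/6 s.
Target frame: (19417/6) × (50) = 485425/3 ≈ 161808.333 → 161808.

frame 161808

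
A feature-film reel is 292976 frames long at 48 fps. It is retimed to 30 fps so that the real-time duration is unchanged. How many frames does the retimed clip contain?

183110 frames

Target frames = source frames × (target rate / source rate) = 292976 × (30)/(48) = 292976 × 5/8 = 183110.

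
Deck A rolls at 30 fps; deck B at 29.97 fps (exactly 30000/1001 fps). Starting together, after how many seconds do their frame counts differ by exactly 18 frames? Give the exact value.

600.6 seconds

The gap grows by |30000/1001 − 30| = 30/1001 frames per second.
Time for a 18-frame gap: 18 ÷ (30/1001) = 600.6 s.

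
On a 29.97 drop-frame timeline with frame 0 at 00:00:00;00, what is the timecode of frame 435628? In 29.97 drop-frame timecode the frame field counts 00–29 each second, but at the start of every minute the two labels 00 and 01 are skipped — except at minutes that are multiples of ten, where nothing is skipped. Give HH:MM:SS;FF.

04:02:15;14

Ten DF minutes hold 17982 frames, so frame 435628 lies in block 24 (frames 431568–449549) with 4060 frames into that block.
The block's first minute is 1800 frames and the rest 1798 each; 4060 frames reaches minute 2, so 24 × 18 + 2 × 2 = 436 labels have been skipped so far.
Adding those back, label number 435628 + 436 = 436064 at 30 labels/s is 14535 s + 14 f = 4 h 2 min 15 s frame 14, i.e. 04:02:15;14.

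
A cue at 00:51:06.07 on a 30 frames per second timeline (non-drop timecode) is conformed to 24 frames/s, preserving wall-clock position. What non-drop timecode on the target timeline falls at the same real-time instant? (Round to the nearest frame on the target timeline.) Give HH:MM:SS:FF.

00:51:06:06

Source frame index: (0×3600 + 51×60 + 6) × 30 + 7 = 91987.
Real time: 91987 / (30) = 91987/30 s.
Target frame: (91987/30) × (24) = 367948/5 ≈ 73589.600 → 73590.
At 24 labels/s: frame 73590 → 00:51:06:06.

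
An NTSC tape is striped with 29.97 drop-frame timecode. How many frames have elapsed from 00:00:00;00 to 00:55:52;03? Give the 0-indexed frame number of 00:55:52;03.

As if non-drop at 30 labels/s: (0 × 3600 + 55 × 60 + 52) × 30 + 3 = 100563.
Minute boundaries passed: 55; those not divisible by 10: 55 − 5 = 50; dropped labels = 2 × 50 = 100.
Actual frame index = 100563 − 100 = 100463.

100463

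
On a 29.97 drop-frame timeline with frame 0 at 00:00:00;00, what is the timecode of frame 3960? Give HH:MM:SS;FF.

Each 10-minute DF block holds 10 × 60 × 30 − 9 × 2 = 17982 frames. 3960 ÷ 17982 → 0 full blocks, remainder 3960.
Within the partial block the first minute is 1800 frames and each further minute 1798, so 2 further minute boundaries passed. Total skipped labels = 18 × 0 + 2 × 2 = 4.
Non-drop label index = 3960 + 4 = 3964; at 30 labels/s that is 00:02:12:04, i.e. DF 00:02:12;04.

00:02:12;04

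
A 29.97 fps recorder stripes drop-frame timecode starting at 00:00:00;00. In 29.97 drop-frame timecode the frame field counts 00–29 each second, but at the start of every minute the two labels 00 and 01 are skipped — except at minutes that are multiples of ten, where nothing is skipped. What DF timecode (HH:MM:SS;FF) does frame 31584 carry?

00:17:33;26

Each 10-minute DF block holds 10 × 60 × 30 − 9 × 2 = 17982 frames. 31584 ÷ 17982 → 1 full block, remainder 13602.
Within the partial block the first minute is 1800 frames and each further minute 1798, so 7 further minute boundaries passed. Total skipped labels = 18 × 1 + 2 × 7 = 32.
Non-drop label index = 31584 + 32 = 31616; at 30 labels/s that is 00:17:33:26, i.e. DF 00:17:33;26.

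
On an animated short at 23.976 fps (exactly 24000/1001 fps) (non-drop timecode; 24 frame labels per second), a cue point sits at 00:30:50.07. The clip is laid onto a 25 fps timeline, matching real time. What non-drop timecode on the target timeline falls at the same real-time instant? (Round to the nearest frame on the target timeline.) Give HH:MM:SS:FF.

Source frame index: (0×3600 + 30×60 + 50) × 24 + 7 = 44407.
Real time: 44407 / (24000/1001) = 44451407/24000 s.
Target frame: (44451407/24000) × (25) = 44451407/960 ≈ 46303.549 → 46304.
At 25 labels/s: frame 46304 → 00:30:52:04.

00:30:52:04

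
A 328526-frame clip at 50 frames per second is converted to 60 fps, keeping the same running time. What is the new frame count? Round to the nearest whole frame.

394231 frames

Frames at target rate = 328526 × (60) / (50) = 1971156/5 ≈ 394231.200.
Nearest whole frame: 394231.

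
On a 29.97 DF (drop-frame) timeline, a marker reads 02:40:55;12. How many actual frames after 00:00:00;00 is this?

289374

As if non-drop at 30 labels/s: (2 × 3600 + 40 × 60 + 55) × 30 + 12 = 289662.
Minute boundaries passed: 160; those not divisible by 10: 160 − 16 = 144; dropped labels = 2 × 144 = 288.
Actual frame index = 289662 − 288 = 289374.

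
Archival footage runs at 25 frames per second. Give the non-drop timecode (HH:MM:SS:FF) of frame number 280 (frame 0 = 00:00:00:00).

00:00:11:05

280 ÷ 25 = 11 full seconds, remainder 5 frames.
11 s = 0 h 0 min 11 s.
Timecode: 00:00:11:05.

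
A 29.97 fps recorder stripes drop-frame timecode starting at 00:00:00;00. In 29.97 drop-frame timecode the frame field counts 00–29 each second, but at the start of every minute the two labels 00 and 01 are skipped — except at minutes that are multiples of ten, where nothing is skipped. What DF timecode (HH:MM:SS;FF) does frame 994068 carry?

09:12:48;22

Each 10-minute DF block holds 10 × 60 × 30 − 9 × 2 = 17982 frames. 994068 ÷ 17982 → 55 full blocks, remainder 5058.
Within the partial block the first minute is 1800 frames and each further minute 1798, so 2 further minute boundaries passed. Total skipped labels = 18 × 55 + 2 × 2 = 994.
Non-drop label index = 994068 + 994 = 995062; at 30 labels/s that is 09:12:48:22, i.e. DF 09:12:48;22.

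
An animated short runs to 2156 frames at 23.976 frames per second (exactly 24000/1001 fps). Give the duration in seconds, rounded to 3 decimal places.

Running time = 2156 × 1001/24000 = 539539/6000 s ≈ 89.923 s.

89.923 seconds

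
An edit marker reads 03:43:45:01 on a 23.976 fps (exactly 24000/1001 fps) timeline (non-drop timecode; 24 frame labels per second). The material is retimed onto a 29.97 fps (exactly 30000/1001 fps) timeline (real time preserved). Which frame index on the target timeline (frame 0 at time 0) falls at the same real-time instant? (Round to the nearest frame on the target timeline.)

frame 402751

Source frame index: (3×3600 + 43×60 + 45) × 24 + 1 = 322201.
Real time: 322201 / (24000/1001) = 322523201/24000 s.
Target frame: (322523201/24000) × (30000/1001) = 1611005/4 ≈ 402751.250 → 402751.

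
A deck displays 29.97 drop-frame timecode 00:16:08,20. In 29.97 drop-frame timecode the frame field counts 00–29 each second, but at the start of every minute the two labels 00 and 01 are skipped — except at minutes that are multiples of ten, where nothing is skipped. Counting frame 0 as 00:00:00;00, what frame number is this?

Complete 10-minute blocks: 1, each 17982 frames → 17982.
Remaining 6 whole minutes in the current block: 1800 + 5 × 1798 = 10790 frames.
Within the current minute: 8 × 30 + 20 − 2 = 258 (labels ;00/;01 skipped at this minute). Total = 17982 + 10790 + 258 = 29030.

29030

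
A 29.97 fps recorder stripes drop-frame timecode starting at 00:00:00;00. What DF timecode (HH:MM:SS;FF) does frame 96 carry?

Ten DF minutes hold 17982 frames, so frame 96 lies in block 0 (frames 0–17981) with 96 frames into that block.
The block's first minute is 1800 frames and the rest 1798 each; 96 frames reaches minute 0, so 0 × 18 + 0 × 2 = 0 labels have been skipped so far.
Adding those back, label number 96 + 0 = 96 at 30 labels/s is 3 s + 6 f = 0 h 0 min 3 s frame 6, i.e. 00:00:03;06.

00:00:03;06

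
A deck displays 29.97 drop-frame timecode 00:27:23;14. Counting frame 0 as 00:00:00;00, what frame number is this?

As if non-drop at 30 labels/s: (0 × 3600 + 27 × 60 + 23) × 30 + 14 = 49304.
Minute boundaries passed: 27; those not divisible by 10: 27 − 2 = 25; dropped labels = 2 × 25 = 50.
Actual frame index = 49304 − 50 = 49254.

49254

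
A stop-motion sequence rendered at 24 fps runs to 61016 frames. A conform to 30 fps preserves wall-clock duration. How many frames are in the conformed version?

76270 frames

Frames at target rate = 61016 × (30) / (24) = 76270.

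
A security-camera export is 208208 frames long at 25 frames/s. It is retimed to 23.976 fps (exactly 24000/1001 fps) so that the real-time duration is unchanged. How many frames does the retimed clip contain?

199680 frames

Target frames = source frames × (target rate / source rate) = 208208 × (24000/1001)/(25) = 208208 × 960/1001 = 199680.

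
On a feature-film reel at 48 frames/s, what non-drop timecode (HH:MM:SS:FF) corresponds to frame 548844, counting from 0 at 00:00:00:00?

03:10:34:12

548844 ÷ 48 = 11434 full seconds, remainder 12 frames.
11434 s = 3 h 10 min 34 s.
Timecode: 03:10:34:12.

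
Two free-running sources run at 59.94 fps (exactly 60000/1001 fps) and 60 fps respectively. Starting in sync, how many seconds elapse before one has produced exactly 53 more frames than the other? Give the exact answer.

53053/60 seconds

The gap grows by |60 − 60000/1001| = 60/1001 frames per second.
Time for a 53-frame gap: 53 ÷ (60/1001) = 53053/60 s.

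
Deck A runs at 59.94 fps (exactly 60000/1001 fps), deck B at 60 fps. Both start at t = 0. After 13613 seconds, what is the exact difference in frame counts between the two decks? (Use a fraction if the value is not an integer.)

816780/1001 frames

A emits 60000/1001 × 13613 = 816780000/1001 frames; B emits 60 × 13613 = 816780.
Difference = 816780/1001 frames (≈ 815.9640); B is ahead of A.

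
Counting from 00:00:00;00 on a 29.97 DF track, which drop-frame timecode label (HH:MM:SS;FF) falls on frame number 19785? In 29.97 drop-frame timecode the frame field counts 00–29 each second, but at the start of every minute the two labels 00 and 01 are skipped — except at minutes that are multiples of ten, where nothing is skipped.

Each 10-minute DF block holds 10 × 60 × 30 − 9 × 2 = 17982 frames. 19785 ÷ 17982 → 1 full block, remainder 1803.
Within the partial block the first minute is 1800 frames and each further minute 1798, so 1 further minute boundary passed. Total skipped labels = 18 × 1 + 2 × 1 = 20.
Non-drop label index = 19785 + 20 = 19805; at 30 labels/s that is 00:11:00:05, i.e. DF 00:11:00;05.

00:11:00;05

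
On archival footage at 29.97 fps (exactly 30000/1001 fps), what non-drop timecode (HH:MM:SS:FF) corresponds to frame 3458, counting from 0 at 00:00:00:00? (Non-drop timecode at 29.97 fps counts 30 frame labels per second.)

00:01:55:08

3458 ÷ 30 = 115 full seconds, remainder 8 frames.
115 s = 0 h 1 min 55 s.
Timecode: 00:01:55:08.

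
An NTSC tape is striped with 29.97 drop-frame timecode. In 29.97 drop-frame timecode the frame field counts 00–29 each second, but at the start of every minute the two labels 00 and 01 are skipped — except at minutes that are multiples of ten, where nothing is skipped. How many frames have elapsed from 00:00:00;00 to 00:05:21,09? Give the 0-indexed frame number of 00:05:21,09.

9629

As if non-drop at 30 labels/s: (0 × 3600 + 5 × 60 + 21) × 30 + 9 = 9639.
Minute boundaries passed: 5; those not divisible by 10: 5 − 0 = 5; dropped labels = 2 × 5 = 10.
Actual frame index = 9639 − 10 = 9629.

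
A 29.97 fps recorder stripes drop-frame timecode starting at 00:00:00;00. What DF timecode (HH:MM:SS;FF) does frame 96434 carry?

00:53:37;20

Each 10-minute DF block holds 10 × 60 × 30 − 9 × 2 = 17982 frames. 96434 ÷ 17982 → 5 full blocks, remainder 6524.
Within the partial block the first minute is 1800 frames and each further minute 1798, so 3 further minute boundaries passed. Total skipped labels = 18 × 5 + 2 × 3 = 96.
Non-drop label index = 96434 + 96 = 96530; at 30 labels/s that is 00:53:37:20, i.e. DF 00:53:37;20.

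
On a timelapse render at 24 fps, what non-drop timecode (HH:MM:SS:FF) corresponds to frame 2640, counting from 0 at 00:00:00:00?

2640 ÷ 24 = 110 full seconds, remainder 0 frames.
110 s = 0 h 1 min 50 s.
Timecode: 00:01:50:00.

00:01:50:00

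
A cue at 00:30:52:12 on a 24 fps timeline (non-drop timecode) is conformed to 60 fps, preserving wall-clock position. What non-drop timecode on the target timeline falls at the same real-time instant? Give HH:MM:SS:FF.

Source frame index: (0×3600 + 30×60 + 52) × 24 + 12 = 44460.
Real time: 44460 / (24) = 3705/2 s.
Target frame: (3705/2) × (60) = 111150.
At 60 labels/s: frame 111150 → 00:30:52:30.

00:30:52:30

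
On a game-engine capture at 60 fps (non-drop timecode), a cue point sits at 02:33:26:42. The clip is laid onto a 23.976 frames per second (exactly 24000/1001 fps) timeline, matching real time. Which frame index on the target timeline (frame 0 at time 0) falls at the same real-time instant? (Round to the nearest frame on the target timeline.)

Source frame index: (2×3600 + 33×60 + 26) × 60 + 42 = 552402.
Real time: 552402 / (60) = 92067/10 s.
Target frame: (92067/10) × (24000/1001) = 220960800/1001 ≈ 220740.060 → 220740.

frame 220740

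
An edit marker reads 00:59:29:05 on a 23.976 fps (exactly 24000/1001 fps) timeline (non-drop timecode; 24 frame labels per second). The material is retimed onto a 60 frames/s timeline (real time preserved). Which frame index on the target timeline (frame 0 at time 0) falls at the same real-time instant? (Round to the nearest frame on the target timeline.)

frame 214367

Source frame index: (0×3600 + 59×60 + 29) × 24 + 5 = 85661.
Real time: 85661 / (24000/1001) = 85746661/24000 s.
Target frame: (85746661/24000) × (60) = 85746661/400 ≈ 214366.652 → 214367.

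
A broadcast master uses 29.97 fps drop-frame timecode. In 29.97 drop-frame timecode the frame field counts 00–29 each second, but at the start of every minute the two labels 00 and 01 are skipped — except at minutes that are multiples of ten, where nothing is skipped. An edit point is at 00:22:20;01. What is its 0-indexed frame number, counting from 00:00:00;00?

As if non-drop at 30 labels/s: (0 × 3600 + 22 × 60 + 20) × 30 + 1 = 40201.
Minute boundaries passed: 22; those not divisible by 10: 22 − 2 = 20; dropped labels = 2 × 20 = 40.
Actual frame index = 40201 − 40 = 40161.

40161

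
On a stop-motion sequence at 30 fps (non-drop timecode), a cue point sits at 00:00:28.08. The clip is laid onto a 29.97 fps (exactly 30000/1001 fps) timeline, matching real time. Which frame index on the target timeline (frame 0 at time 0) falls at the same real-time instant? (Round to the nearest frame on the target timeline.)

Source frame index: (0×3600 + 0×60 + 28) × 30 + 8 = 848.
Real time: 848 / (30) = 424/15 s.
Target frame: (424/15) × (30000/1001) = 848000/1001 ≈ 847.153 → 847.

frame 847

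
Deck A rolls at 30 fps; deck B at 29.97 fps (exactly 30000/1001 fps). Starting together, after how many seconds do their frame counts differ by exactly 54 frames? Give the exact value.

The gap grows by |30000/1001 − 30| = 30/1001 frames per second.
Time for a 54-frame gap: 54 ÷ (30/1001) = 1801.8 s.

1801.8 seconds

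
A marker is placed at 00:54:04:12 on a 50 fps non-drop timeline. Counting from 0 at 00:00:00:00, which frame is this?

162212

Total seconds to the label: (0 × 3600 + 54 × 60 + 4) = 3244.
Frame index = 3244 × 50 + 12 = 162212.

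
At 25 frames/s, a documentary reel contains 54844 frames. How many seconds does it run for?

2193.76 seconds

Running time = 54844 / (25) = 2193.76 s.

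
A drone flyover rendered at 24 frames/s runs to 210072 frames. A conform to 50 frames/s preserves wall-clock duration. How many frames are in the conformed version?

437650 frames

Target frames = source frames × (target rate / source rate) = 210072 × (50)/(24) = 210072 × 25/12 = 437650.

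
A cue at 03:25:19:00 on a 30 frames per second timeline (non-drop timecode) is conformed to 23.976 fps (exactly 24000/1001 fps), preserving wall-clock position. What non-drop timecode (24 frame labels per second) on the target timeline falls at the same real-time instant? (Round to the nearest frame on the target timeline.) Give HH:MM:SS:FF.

Source frame index: (3×3600 + 25×60 + 19) × 30 + 0 = 369570.
Real time: 369570 / (30) = 12319 s.
Target frame: (12319) × (24000/1001) = 295656000/1001 ≈ 295360.639 → 295361.
At 24 labels/s: frame 295361 → 03:25:06:17.

03:25:06:17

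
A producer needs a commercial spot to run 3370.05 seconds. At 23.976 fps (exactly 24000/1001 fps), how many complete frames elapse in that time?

80800 frames

Frames = 3370.05 × 24000/1001 = 80881200/1001 ≈ 80800.3996.
Complete frames: 80800.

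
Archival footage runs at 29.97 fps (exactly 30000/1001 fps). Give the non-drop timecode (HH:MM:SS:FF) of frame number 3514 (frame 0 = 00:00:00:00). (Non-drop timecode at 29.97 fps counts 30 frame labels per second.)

00:01:57:04

3514 ÷ 30 = 117 full seconds, remainder 4 frames.
117 s = 0 h 1 min 57 s.
Timecode: 00:01:57:04.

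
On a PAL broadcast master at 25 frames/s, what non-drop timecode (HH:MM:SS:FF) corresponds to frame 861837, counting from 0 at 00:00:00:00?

861837 ÷ 25 = 34473 full seconds, remainder 12 frames.
34473 s = 9 h 34 min 33 s.
Timecode: 09:34:33:12.

09:34:33:12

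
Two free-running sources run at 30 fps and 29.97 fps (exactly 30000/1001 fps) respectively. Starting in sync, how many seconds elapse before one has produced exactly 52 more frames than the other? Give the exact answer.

The gap grows by |30000/1001 − 30| = 30/1001 frames per second.
Time for a 52-frame gap: 52 ÷ (30/1001) = 26026/15 s.

26026/15 seconds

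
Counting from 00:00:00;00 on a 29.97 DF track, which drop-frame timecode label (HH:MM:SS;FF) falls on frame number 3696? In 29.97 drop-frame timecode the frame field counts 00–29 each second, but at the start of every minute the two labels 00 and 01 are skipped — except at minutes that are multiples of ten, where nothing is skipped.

00:02:03;10

Ten DF minutes hold 17982 frames, so frame 3696 lies in block 0 (frames 0–17981) with 3696 frames into that block.
The block's first minute is 1800 frames and the rest 1798 each; 3696 frames reaches minute 2, so 0 × 18 + 2 × 2 = 4 labels have been skipped so far.
Adding those back, label number 3696 + 4 = 3700 at 30 labels/s is 123 s + 10 f = 0 h 2 min 3 s frame 10, i.e. 00:02:03;10.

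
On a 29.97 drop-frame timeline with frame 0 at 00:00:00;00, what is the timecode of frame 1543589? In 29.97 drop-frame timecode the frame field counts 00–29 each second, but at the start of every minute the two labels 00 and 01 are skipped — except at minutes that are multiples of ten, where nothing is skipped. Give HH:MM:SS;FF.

14:18:24;15

Each 10-minute DF block holds 10 × 60 × 30 − 9 × 2 = 17982 frames. 1543589 ÷ 17982 → 85 full blocks, remainder 15119.
Within the partial block the first minute is 1800 frames and each further minute 1798, so 8 further minute boundaries passed. Total skipped labels = 18 × 85 + 2 × 8 = 1546.
Non-drop label index = 1543589 + 1546 = 1545135; at 30 labels/s that is 14:18:24:15, i.e. DF 14:18:24;15.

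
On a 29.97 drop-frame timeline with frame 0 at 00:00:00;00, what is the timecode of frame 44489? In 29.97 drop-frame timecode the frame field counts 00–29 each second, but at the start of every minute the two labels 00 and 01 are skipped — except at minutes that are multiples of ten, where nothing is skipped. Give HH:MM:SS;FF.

00:24:44;13

Each 10-minute DF block holds 10 × 60 × 30 − 9 × 2 = 17982 frames. 44489 ÷ 17982 → 2 full blocks, remainder 8525.
Within the partial block the first minute is 1800 frames and each further minute 1798, so 4 further minute boundaries passed. Total skipped labels = 18 × 2 + 2 × 4 = 44.
Non-drop label index = 44489 + 44 = 44533; at 30 labels/s that is 00:24:44:13, i.e. DF 00:24:44;13.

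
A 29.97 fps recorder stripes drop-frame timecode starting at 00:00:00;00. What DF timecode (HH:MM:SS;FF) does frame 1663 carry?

00:00:55;13

Ten DF minutes hold 17982 frames, so frame 1663 lies in block 0 (frames 0–17981) with 1663 frames into that block.
The block's first minute is 1800 frames and the rest 1798 each; 1663 frames reaches minute 0, so 0 × 18 + 0 × 2 = 0 labels have been skipped so far.
Adding those back, label number 1663 + 0 = 1663 at 30 labels/s is 55 s + 13 f = 0 h 0 min 55 s frame 13, i.e. 00:00:55;13.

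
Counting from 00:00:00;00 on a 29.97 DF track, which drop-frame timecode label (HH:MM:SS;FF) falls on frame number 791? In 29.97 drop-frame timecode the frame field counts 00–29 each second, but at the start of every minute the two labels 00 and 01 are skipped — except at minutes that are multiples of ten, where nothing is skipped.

00:00:26;11

Each 10-minute DF block holds 10 × 60 × 30 − 9 × 2 = 17982 frames. 791 ÷ 17982 → 0 full blocks, remainder 791.
Within the partial block the first minute is 1800 frames and each further minute 1798, so 0 further minute boundaries passed. Total skipped labels = 18 × 0 + 2 × 0 = 0.
Non-drop label index = 791 + 0 = 791; at 30 labels/s that is 00:00:26:11, i.e. DF 00:00:26;11.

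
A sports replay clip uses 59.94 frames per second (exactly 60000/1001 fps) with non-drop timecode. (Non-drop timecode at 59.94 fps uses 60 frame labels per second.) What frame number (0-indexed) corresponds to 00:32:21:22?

116482

Total seconds to the label: (0 × 3600 + 32 × 60 + 21) = 1941.
Frame index = 1941 × 60 + 22 = 116482.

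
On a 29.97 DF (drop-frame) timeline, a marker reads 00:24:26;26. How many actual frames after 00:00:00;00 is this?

43962

Complete 10-minute blocks: 2, each 17982 frames → 35964.
Remaining 4 whole minutes in the current block: 1800 + 3 × 1798 = 7194 frames.
Within the current minute: 26 × 30 + 26 − 2 = 804 (labels ;00/;01 skipped at this minute). Total = 35964 + 7194 + 804 = 43962.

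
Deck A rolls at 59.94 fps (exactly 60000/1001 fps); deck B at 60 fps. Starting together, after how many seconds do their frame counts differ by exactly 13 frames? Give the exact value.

13013/60 seconds

The gap grows by |60 − 60000/1001| = 60/1001 frames per second.
Time for a 13-frame gap: 13 ÷ (60/1001) = 13013/60 s.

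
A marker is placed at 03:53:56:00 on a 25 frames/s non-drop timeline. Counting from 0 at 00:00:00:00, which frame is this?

Total seconds to the label: (3 × 3600 + 53 × 60 + 56) = 14036.
Frame index = 14036 × 25 + 0 = 350900.

frame 350900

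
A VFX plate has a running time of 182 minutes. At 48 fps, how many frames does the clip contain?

524160 frames

182 min = 10920 s.
Frames = 10920 × 48 = 524160.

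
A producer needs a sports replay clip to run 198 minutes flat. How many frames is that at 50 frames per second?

198 min = 11880 s.
Frames = 11880 × 50 = 594000.

594000 frames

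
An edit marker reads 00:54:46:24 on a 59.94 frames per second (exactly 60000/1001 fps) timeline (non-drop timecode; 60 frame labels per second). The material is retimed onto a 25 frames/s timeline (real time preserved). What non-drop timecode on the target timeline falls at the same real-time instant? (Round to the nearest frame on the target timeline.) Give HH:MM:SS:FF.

Source frame index: (0×3600 + 54×60 + 46) × 60 + 24 = 197184.
Real time: 197184 / (60000/1001) = 2056054/625 s.
Target frame: (2056054/625) × (25) = 2056054/25 ≈ 82242.160 → 82242.
At 25 labels/s: frame 82242 → 00:54:49:17.

00:54:49:17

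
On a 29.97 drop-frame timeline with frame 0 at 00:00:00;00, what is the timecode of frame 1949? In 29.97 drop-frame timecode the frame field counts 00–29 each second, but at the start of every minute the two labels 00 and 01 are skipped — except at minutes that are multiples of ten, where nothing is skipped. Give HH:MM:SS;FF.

00:01:05;01

Ten DF minutes hold 17982 frames, so frame 1949 lies in block 0 (frames 0–17981) with 1949 frames into that block.
The block's first minute is 1800 frames and the rest 1798 each; 1949 frames reaches minute 1, so 0 × 18 + 1 × 2 = 2 labels have been skipped so far.
Adding those back, label number 1949 + 2 = 1951 at 30 labels/s is 65 s + 1 f = 0 h 1 min 5 s frame 1, i.e. 00:01:05;01.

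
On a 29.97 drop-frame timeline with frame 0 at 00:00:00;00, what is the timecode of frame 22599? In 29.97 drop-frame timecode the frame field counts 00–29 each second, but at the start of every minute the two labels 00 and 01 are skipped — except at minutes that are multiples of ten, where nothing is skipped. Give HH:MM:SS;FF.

Ten DF minutes hold 17982 frames, so frame 22599 lies in block 1 (frames 17982–35963) with 4617 frames into that block.
The block's first minute is 1800 frames and the rest 1798 each; 4617 frames reaches minute 2, so 1 × 18 + 2 × 2 = 22 labels have been skipped so far.
Adding those back, label number 22599 + 22 = 22621 at 30 labels/s is 754 s + 1 f = 0 h 12 min 34 s frame 1, i.e. 00:12:34;01.

00:12:34;01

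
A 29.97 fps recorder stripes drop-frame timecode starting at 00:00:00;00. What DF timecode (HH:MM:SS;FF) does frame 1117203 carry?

10:21:17;11

Each 10-minute DF block holds 10 × 60 × 30 − 9 × 2 = 17982 frames. 1117203 ÷ 17982 → 62 full blocks, remainder 2319.
Within the partial block the first minute is 1800 frames and each further minute 1798, so 1 further minute boundary passed. Total skipped labels = 18 × 62 + 2 × 1 = 1118.
Non-drop label index = 1117203 + 1118 = 1118321; at 30 labels/s that is 10:21:17:11, i.e. DF 10:21:17;11.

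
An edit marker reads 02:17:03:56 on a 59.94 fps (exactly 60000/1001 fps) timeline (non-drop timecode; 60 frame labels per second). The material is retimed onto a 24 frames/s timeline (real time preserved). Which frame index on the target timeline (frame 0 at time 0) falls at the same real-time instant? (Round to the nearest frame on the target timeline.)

frame 197572

Source frame index: (2×3600 + 17×60 + 3) × 60 + 56 = 493436.
Real time: 493436 / (60000/1001) = 123482359/15000 s.
Target frame: (123482359/15000) × (24) = 123482359/625 ≈ 197571.774 → 197572.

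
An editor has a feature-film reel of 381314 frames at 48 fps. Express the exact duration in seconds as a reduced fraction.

Running time = 381314 ÷ (48) = 381314 × 1/48 = 190657/24 s.

190657/24 seconds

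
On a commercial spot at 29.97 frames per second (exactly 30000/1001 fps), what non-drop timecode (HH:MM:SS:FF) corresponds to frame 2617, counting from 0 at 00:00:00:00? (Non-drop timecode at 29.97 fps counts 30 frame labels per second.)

00:01:27:07

2617 ÷ 30 = 87 full seconds, remainder 7 frames.
87 s = 0 h 1 min 27 s.
Timecode: 00:01:27:07.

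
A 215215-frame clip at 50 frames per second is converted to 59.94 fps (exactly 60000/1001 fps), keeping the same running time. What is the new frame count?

258000 frames

Target frames = source frames × (target rate / source rate) = 215215 × (60000/1001)/(50) = 215215 × 1200/1001 = 258000.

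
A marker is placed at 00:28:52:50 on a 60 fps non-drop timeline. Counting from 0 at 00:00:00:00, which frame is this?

103970

Total seconds to the label: (0 × 3600 + 28 × 60 + 52) = 1732.
Frame index = 1732 × 60 + 50 = 103970.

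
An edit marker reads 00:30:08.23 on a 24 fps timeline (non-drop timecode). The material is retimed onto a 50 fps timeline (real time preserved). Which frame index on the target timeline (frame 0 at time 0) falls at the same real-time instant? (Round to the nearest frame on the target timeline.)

frame 90448

Source frame index: (0×3600 + 30×60 + 8) × 24 + 23 = 43415.
Real time: 43415 / (24) = 43415/24 s.
Target frame: (43415/24) × (50) = 1085375/12 ≈ 90447.917 → 90448.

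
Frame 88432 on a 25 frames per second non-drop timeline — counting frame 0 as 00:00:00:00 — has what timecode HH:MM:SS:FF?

88432 ÷ 25 = 3537 full seconds, remainder 7 frames.
3537 s = 0 h 58 min 57 s.
Timecode: 00:58:57:07.

00:58:57:07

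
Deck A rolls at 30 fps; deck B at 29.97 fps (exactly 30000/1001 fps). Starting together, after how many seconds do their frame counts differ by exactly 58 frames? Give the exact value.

The gap grows by |30000/1001 − 30| = 30/1001 frames per second.
Time for a 58-frame gap: 58 ÷ (30/1001) = 29029/15 s.

29029/15 seconds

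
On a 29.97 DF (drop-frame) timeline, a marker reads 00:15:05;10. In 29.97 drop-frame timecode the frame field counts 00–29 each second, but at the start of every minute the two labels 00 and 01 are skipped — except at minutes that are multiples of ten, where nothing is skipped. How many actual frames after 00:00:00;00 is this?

Complete 10-minute blocks: 1, each 17982 frames → 17982.
Remaining 5 whole minutes in the current block: 1800 + 4 × 1798 = 8992 frames.
Within the current minute: 5 × 30 + 10 − 2 = 158 (labels ;00/;01 skipped at this minute). Total = 17982 + 8992 + 158 = 27132.

27132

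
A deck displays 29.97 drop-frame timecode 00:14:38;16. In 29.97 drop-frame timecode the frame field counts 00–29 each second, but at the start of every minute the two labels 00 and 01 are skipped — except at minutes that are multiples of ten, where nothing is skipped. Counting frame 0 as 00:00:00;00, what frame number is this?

Complete 10-minute blocks: 1, each 17982 frames → 17982.
Remaining 4 whole minutes in the current block: 1800 + 3 × 1798 = 7194 frames.
Within the current minute: 38 × 30 + 16 − 2 = 1154 (labels ;00/;01 skipped at this minute). Total = 17982 + 7194 + 1154 = 26330.

26330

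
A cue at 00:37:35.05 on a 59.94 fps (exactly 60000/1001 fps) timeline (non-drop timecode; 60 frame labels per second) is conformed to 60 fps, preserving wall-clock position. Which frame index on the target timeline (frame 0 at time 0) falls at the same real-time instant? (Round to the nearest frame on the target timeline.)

frame 135440

Source frame index: (0×3600 + 37×60 + 35) × 60 + 5 = 135305.
Real time: 135305 / (60000/1001) = 27088061/12000 s.
Target frame: (27088061/12000) × (60) = 27088061/200 ≈ 135440.305 → 135440.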